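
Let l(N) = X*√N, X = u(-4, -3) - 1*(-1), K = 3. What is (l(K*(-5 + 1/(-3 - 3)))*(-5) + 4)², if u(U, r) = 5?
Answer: (4 - 15*I*√62)² ≈ -13934.0 - 944.88*I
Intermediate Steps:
X = 6 (X = 5 - 1*(-1) = 5 + 1 = 6)
l(N) = 6*√N
(l(K*(-5 + 1/(-3 - 3)))*(-5) + 4)² = ((6*√(3*(-5 + 1/(-3 - 3))))*(-5) + 4)² = ((6*√(3*(-5 + 1/(-6))))*(-5) + 4)² = ((6*√(3*(-5 - ⅙)))*(-5) + 4)² = ((6*√(3*(-31/6)))*(-5) + 4)² = ((6*√(-31/2))*(-5) + 4)² = ((6*(I*√62/2))*(-5) + 4)² = ((3*I*√62)*(-5) + 4)² = (-15*I*√62 + 4)² = (4 - 15*I*√62)²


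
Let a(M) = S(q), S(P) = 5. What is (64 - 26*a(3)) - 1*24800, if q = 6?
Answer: -24866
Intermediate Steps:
a(M) = 5
(64 - 26*a(3)) - 1*24800 = (64 - 26*5) - 1*24800 = (64 - 130) - 24800 = -66 - 24800 = -24866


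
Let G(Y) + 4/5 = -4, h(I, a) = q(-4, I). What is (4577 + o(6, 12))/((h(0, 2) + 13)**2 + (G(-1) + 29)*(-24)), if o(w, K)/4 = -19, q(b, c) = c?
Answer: -22505/2059 ≈ -10.930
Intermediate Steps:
h(I, a) = I
o(w, K) = -76 (o(w, K) = 4*(-19) = -76)
G(Y) = -24/5 (G(Y) = -4/5 - 4 = -24/5)
(4577 + o(6, 12))/((h(0, 2) + 13)**2 + (G(-1) + 29)*(-24)) = (4577 - 76)/((0 + 13)**2 + (-24/5 + 29)*(-24)) = 4501/(13**2 + (121/5)*(-24)) = 4501/(169 - 2904/5) = 4501/(-2059/5) = 4501*(-5/2059) = -22505/2059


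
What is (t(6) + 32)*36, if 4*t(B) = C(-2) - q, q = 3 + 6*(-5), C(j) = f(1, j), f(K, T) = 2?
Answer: 1413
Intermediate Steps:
C(j) = 2
q = -27 (q = 3 - 30 = -27)
t(B) = 29/4 (t(B) = (2 - 1*(-27))/4 = (2 + 27)/4 = (¼)*29 = 29/4)
(t(6) + 32)*36 = (29/4 + 32)*36 = (157/4)*36 = 1413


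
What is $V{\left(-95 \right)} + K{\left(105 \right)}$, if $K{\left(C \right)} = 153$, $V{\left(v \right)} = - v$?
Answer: $248$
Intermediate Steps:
$V{\left(-95 \right)} + K{\left(105 \right)} = \left(-1\right) \left(-95\right) + 153 = 95 + 153 = 248$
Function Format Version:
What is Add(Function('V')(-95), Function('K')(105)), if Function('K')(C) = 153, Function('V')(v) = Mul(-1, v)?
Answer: 248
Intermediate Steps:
Add(Function('V')(-95), Function('K')(105)) = Add(Mul(-1, -95), 153) = Add(95, 153) = 248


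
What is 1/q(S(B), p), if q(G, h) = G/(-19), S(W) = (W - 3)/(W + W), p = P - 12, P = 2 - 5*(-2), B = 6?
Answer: -76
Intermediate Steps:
P = 12 (P = 2 + 10 = 12)
p = 0 (p = 12 - 12 = 0)
S(W) = (-3 + W)/(2*W) (S(W) = (-3 + W)/((2*W)) = (-3 + W)*(1/(2*W)) = (-3 + W)/(2*W))
q(G, h) = -G/19 (q(G, h) = G*(-1/19) = -G/19)
1/q(S(B), p) = 1/(-(-3 + 6)/(38*6)) = 1/(-3/(38*6)) = 1/(-1/19*¼) = 1/(-1/76) = -76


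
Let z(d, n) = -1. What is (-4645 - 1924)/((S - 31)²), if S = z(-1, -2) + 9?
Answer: -6569/529 ≈ -12.418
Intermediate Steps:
S = 8 (S = -1 + 9 = 8)
(-4645 - 1924)/((S - 31)²) = (-4645 - 1924)/((8 - 31)²) = -6569/((-23)²) = -6569/529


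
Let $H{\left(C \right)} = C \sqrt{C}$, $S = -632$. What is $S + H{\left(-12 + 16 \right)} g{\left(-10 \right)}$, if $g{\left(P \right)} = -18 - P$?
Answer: $-696$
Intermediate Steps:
$H{\left(C \right)} = C^{\frac{3}{2}}$
$S + H{\left(-12 + 16 \right)} g{\left(-10 \right)} = -632 + \left(-12 + 16\right)^{\frac{3}{2}} \left(-18 - -10\right) = -632 + 4^{\frac{3}{2}} \left(-18 + 10\right) = -632 + 8 \left(-8\right) = -632 - 64 = -696$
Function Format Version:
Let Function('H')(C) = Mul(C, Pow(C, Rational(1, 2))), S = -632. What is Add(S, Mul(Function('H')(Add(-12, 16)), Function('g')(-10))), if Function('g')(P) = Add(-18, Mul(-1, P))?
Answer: -696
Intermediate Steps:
Function('H')(C) = Pow(C, Rational(3, 2))
Add(S, Mul(Function('H')(Add(-12, 16)), Function('g')(-10))) = Add(-632, Mul(Pow(Add(-12, 16), Rational(3, 2)), Add(-18, Mul(-1, -10)))) = Add(-632, Mul(Pow(4, Rational(3, 2)), Add(-18, 10))) = Add(-632, Mul(8, -8)) = Add(-632, -64) = -696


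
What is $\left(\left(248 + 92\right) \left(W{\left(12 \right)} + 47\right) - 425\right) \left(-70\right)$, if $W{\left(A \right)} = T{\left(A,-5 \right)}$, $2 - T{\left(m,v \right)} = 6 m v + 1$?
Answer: $-9680650$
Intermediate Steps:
$T{\left(m,v \right)} = 1 - 6 m v$ ($T{\left(m,v \right)} = 2 - \left(6 m v + 1\right) = 2 - \left(1 + 6 m v\right) = 1 - 6 m v$)
$W{\left(A \right)} = 1 + 30 A$ ($W{\left(A \right)} = 1 - 6 A \left(-5\right) = 1 + 30 A$)
$\left(\left(248 + 92\right) \left(W{\left(12 \right)} + 47\right) - 425\right) \left(-70\right) = \left(\left(248 + 92\right) \left(\left(1 + 30 \cdot 12\right) + 47\right) - 425\right) \left(-70\right) = \left(340 \left(\left(1 + 360\right) + 47\right) - 425\right) \left(-70\right) = \left(340 \left(361 + 47\right) - 425\right) \left(-70\right) = \left(340 \cdot 408 - 425\right) \left(-70\right) = \left(138720 - 425\right) \left(-70\right) = 138295 \left(-70\right) = -9680650$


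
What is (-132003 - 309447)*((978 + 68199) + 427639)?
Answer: -219319423200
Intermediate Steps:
(-132003 - 309447)*((978 + 68199) + 427639) = -441450*(69177 + 427639) = -441450*496816 = -219319423200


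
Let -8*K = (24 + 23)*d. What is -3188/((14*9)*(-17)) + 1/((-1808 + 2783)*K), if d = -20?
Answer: 121742464/81797625 ≈ 1.4883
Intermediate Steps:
K = 235/2 (K = -(24 + 23)*(-20)/8 = -47*(-20)/8 = -1/8*(-940) = 235/2 ≈ 117.50)
-3188/((14*9)*(-17)) + 1/((-1808 + 2783)*K) = -3188/((14*9)*(-17)) + 1/((-1808 + 2783)*(235/2)) = -3188/(126*(-17)) + (2/235)/975 = -3188/(-2142) + (1/975)*(2/235) = -3188*(-1/2142) + 2/229125 = 1594/1071 + 2/229125 = 121742464/81797625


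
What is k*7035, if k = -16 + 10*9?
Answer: 520590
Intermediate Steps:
k = 74 (k = -16 + 90 = 74)
k*7035 = 74*7035 = 520590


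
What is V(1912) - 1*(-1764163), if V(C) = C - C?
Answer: 1764163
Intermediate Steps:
V(C) = 0
V(1912) - 1*(-1764163) = 0 - 1*(-1764163) = 0 + 1764163 = 1764163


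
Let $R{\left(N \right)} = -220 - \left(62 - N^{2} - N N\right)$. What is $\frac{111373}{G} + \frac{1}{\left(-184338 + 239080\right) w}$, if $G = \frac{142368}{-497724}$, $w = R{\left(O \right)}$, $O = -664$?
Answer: $- \frac{55728219439280383739}{143126170165720} \approx -3.8936 \cdot 10^{5}$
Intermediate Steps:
$R{\left(N \right)} = -282 + 2 N^{2}$ ($R{\left(N \right)} = -220 + \left(\left(N^{2} + N^{2}\right) - 62\right) = -220 + \left(2 N^{2} - 62\right) = -220 + \left(-62 + 2 N^{2}\right) = -282 + 2 N^{2}$)
$w = 881510$ ($w = -282 + 2 \left(-664\right)^{2} = -282 + 2 \cdot 440896 = -282 + 881792 = 881510$)
$G = - \frac{11864}{41477}$ ($G = 142368 \left(- \frac{1}{497724}\right) = - \frac{11864}{41477} \approx -0.28604$)
$\frac{111373}{G} + \frac{1}{\left(-184338 + 239080\right) w} = \frac{111373}{- \frac{11864}{41477}} + \frac{1}{\left(-184338 + 239080\right) 881510} = 111373 \left(- \frac{41477}{11864}\right) + \frac{1}{54742} \cdot \frac{1}{881510} = - \frac{4619417921}{11864} + \frac{1}{54742} \cdot \frac{1}{881510} = - \frac{4619417921}{11864} + \frac{1}{48255620420} = - \frac{55728219439280383739}{143126170165720}$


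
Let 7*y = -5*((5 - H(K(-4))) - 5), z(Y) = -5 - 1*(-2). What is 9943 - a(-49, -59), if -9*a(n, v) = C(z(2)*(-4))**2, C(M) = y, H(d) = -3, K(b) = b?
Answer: 487232/49 ≈ 9943.5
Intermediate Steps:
z(Y) = -3 (z(Y) = -5 + 2 = -3)
y = -15/7 (y = (-5*((5 - 1*(-3)) - 5))/7 = (-5*((5 + 3) - 5))/7 = (-5*(8 - 5))/7 = (-5*3)/7 = (1/7)*(-15) = -15/7 ≈ -2.1429)
C(M) = -15/7
a(n, v) = -25/49 (a(n, v) = -(-15/7)**2/9 = -1/9*225/49 = -25/49)
9943 - a(-49, -59) = 9943 - 1*(-25/49) = 9943 + 25/49 = 487232/49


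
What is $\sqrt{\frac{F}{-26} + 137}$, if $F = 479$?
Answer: $\frac{\sqrt{80158}}{26} \approx 10.889$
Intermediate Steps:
$\sqrt{\frac{F}{-26} + 137} = \sqrt{\frac{479}{-26} + 137} = \sqrt{479 \left(- \frac{1}{26}\right) + 137} = \sqrt{- \frac{479}{26} + 137} = \sqrt{\frac{3083}{26}} = \frac{\sqrt{80158}}{26}$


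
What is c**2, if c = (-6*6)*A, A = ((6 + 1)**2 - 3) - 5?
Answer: 2178576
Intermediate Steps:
A = 41 (A = (7**2 - 3) - 5 = (49 - 3) - 5 = 46 - 5 = 41)
c = -1476 (c = -6*6*41 = -36*41 = -1476)
c**2 = (-1476)**2 = 2178576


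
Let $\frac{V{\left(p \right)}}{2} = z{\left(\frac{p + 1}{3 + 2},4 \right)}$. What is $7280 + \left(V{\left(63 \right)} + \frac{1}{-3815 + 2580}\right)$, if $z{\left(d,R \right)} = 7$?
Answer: $\frac{9008089}{1235} \approx 7294.0$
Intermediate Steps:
$V{\left(p \right)} = 14$ ($V{\left(p \right)} = 2 \cdot 7 = 14$)
$7280 + \left(V{\left(63 \right)} + \frac{1}{-3815 + 2580}\right) = 7280 + \left(14 + \frac{1}{-3815 + 2580}\right) = 7280 + \left(14 + \frac{1}{-1235}\right) = 7280 + \left(14 - \frac{1}{1235}\right) = 7280 + \frac{17289}{1235} = \frac{9008089}{1235}$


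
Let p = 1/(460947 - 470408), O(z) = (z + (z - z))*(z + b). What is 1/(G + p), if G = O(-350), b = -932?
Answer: 9461/4245150699 ≈ 2.2287e-6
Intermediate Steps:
O(z) = z*(-932 + z) (O(z) = (z + (z - z))*(z - 932) = (z + 0)*(-932 + z) = z*(-932 + z))
G = 448700 (G = -350*(-932 - 350) = -350*(-1282) = 448700)
p = -1/9461 (p = 1/(-9461) = -1/9461 ≈ -0.00010570)
1/(G + p) = 1/(448700 - 1/9461) = 1/(4245150699/9461) = 9461/4245150699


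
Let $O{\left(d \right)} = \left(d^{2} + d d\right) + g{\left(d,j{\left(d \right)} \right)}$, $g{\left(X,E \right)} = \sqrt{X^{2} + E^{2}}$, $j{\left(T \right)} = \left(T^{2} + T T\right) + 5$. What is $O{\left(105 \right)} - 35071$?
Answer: $-13021 + 5 \sqrt{19457362} \approx 9034.3$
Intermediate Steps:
$j{\left(T \right)} = 5 + 2 T^{2}$ ($j{\left(T \right)} = \left(T^{2} + T^{2}\right) + 5 = 2 T^{2} + 5 = 5 + 2 T^{2}$)
$g{\left(X,E \right)} = \sqrt{E^{2} + X^{2}}$
$O{\left(d \right)} = \sqrt{d^{2} + \left(5 + 2 d^{2}\right)^{2}} + 2 d^{2}$ ($O{\left(d \right)} = \left(d^{2} + d d\right) + \sqrt{\left(5 + 2 d^{2}\right)^{2} + d^{2}} = \left(d^{2} + d^{2}\right) + \sqrt{d^{2} + \left(5 + 2 d^{2}\right)^{2}} = 2 d^{2} + \sqrt{d^{2} + \left(5 + 2 d^{2}\right)^{2}} = \sqrt{d^{2} + \left(5 + 2 d^{2}\right)^{2}} + 2 d^{2}$)
$O{\left(105 \right)} - 35071 = \left(\sqrt{105^{2} + \left(5 + 2 \cdot 105^{2}\right)^{2}} + 2 \cdot 105^{2}\right) - 35071 = \left(\sqrt{11025 + \left(5 + 2 \cdot 11025\right)^{2}} + 2 \cdot 11025\right) - 35071 = \left(\sqrt{11025 + \left(5 + 22050\right)^{2}} + 22050\right) - 35071 = \left(\sqrt{11025 + 22055^{2}} + 22050\right) - 35071 = \left(\sqrt{11025 + 486423025} + 22050\right) - 35071 = \left(\sqrt{486434050} + 22050\right) - 35071 = \left(5 \sqrt{19457362} + 22050\right) - 35071 = \left(22050 + 5 \sqrt{19457362}\right) - 35071 = -13021 + 5 \sqrt{19457362}$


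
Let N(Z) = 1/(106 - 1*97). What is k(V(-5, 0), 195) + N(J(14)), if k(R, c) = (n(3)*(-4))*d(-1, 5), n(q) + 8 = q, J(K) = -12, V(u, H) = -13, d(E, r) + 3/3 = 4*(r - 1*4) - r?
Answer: -359/9 ≈ -39.889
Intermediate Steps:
d(E, r) = -17 + 3*r (d(E, r) = -1 + (4*(r - 1*4) - r) = -1 + (4*(r - 4) - r) = -1 + (4*(-4 + r) - r) = -1 + ((-16 + 4*r) - r) = -1 + (-16 + 3*r) = -17 + 3*r)
N(Z) = 1/9 (N(Z) = 1/(106 - 97) = 1/9)
n(q) = -8 + q
k(R, c) = -40 (k(R, c) = ((-8 + 3)*(-4))*(-17 + 3*5) = (-5*(-4))*(-17 + 15) = 20*(-2) = -40)
k(V(-5, 0), 195) + N(J(14)) = -40 + 1/9 = -359/9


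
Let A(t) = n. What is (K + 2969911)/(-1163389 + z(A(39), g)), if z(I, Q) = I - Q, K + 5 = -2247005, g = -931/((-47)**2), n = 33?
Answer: -532296103/856617491 ≈ -0.62139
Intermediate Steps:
A(t) = 33
g = -931/2209 ≈ -0.42146
K = -2247010 (K = -5 - 2247005 = -2247010)
(K + 2969911)/(-1163389 + z(A(39), g)) = (-2247010 + 2969911)/(-1163389 + (33 - 1*(-931/2209))) = 722901/(-1163389 + (33 + 931/2209)) = 722901/(-1163389 + 73828/2209) = 722901/(-2569852473/2209) = 722901*(-2209/2569852473) = -532296103/856617491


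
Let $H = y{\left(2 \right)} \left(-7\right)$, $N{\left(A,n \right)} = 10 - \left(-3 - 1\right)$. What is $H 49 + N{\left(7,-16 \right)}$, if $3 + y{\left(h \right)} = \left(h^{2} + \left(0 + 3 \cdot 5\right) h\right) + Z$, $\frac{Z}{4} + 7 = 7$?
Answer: $-10619$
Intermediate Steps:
$Z = 0$ ($Z = -28 + 4 \cdot 7 = -28 + 28 = 0$)
$y{\left(h \right)} = -3 + h^{2} + 15 h$ ($y{\left(h \right)} = -3 + \left(\left(h^{2} + \left(0 + 3 \cdot 5\right) h\right) + 0\right) = -3 + \left(\left(h^{2} + \left(0 + 15\right) h\right) + 0\right) = -3 + \left(\left(h^{2} + 15 h\right) + 0\right) = -3 + \left(h^{2} + 15 h\right) = -3 + h^{2} + 15 h$)
$N{\left(A,n \right)} = 14$ ($N{\left(A,n \right)} = 10 - \left(-3 - 1\right) = 10 - -4 = 10 + 4 = 14$)
$H = -217$ ($H = \left(-3 + 2^{2} + 15 \cdot 2\right) \left(-7\right) = \left(-3 + 4 + 30\right) \left(-7\right) = 31 \left(-7\right) = -217$)
$H 49 + N{\left(7,-16 \right)} = \left(-217\right) 49 + 14 = -10633 + 14 = -10619$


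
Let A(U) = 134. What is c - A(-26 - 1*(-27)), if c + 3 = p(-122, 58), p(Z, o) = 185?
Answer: 48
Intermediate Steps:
c = 182 (c = -3 + 185 = 182)
c - A(-26 - 1*(-27)) = 182 - 1*134 = 182 - 134 = 48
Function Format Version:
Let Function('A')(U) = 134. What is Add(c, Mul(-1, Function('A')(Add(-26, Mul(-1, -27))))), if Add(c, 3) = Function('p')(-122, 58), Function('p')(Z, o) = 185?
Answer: 48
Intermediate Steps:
c = 182 (c = Add(-3, 185) = 182)
Add(c, Mul(-1, Function('A')(Add(-26, Mul(-1, -27))))) = Add(182, Mul(-1, 134)) = Add(182, -134) = 48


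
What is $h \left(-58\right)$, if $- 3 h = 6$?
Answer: $116$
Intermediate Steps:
$h = -2$ ($h = \left(- \frac{1}{3}\right) 6 = -2$)
$h \left(-58\right) = \left(-2\right) \left(-58\right) = 116$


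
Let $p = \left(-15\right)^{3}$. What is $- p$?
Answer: $3375$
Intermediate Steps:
$p = -3375$
$- p = \left(-1\right) \left(-3375\right) = 3375$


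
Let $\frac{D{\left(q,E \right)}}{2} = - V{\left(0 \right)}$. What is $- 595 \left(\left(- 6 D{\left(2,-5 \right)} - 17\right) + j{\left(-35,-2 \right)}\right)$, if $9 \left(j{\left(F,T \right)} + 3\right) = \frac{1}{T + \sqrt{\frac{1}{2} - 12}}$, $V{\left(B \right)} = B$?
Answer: $\frac{595 \left(361 \sqrt{2} - 180 i \sqrt{23}\right)}{9 \left(2 \sqrt{2} - i \sqrt{23}\right)} \approx 11909.0 + 14.464 i$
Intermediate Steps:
$D{\left(q,E \right)} = 0$ ($D{\left(q,E \right)} = 2 \left(\left(-1\right) 0\right) = 2 \cdot 0 = 0$)
$j{\left(F,T \right)} = -3 + \frac{1}{9 \left(T + \frac{i \sqrt{46}}{2}\right)}$ ($j{\left(F,T \right)} = -3 + \frac{1}{9 \left(T + \sqrt{\frac{1}{2} - 12}\right)} = -3 + \frac{1}{9 \left(T + \sqrt{- \frac{23}{2}}\right)} = -3 + \frac{1}{9 \left(T + \frac{i \sqrt{46}}{2}\right)}$)
$- 595 \left(\left(- 6 D{\left(2,-5 \right)} - 17\right) + j{\left(-35,-2 \right)}\right) = - 595 \left(\left(\left(-6\right) 0 - 17\right) + \frac{\frac{\sqrt{2}}{9} - 3 i \sqrt{23} - - 6 \sqrt{2}}{i \sqrt{23} - 2 \sqrt{2}}\right) = - 595 \left(\left(0 - 17\right) + \frac{\frac{\sqrt{2}}{9} - 3 i \sqrt{23} + 6 \sqrt{2}}{- 2 \sqrt{2} + i \sqrt{23}}\right) = - 595 \left(-17 + \frac{\frac{55 \sqrt{2}}{9} - 3 i \sqrt{23}}{- 2 \sqrt{2} + i \sqrt{23}}\right) = 10115 - \frac{595 \left(\frac{55 \sqrt{2}}{9} - 3 i \sqrt{23}\right)}{- 2 \sqrt{2} + i \sqrt{23}}$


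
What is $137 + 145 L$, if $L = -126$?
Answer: $-18133$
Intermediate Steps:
$137 + 145 L = 137 + 145 \left(-126\right) = 137 - 18270 = -18133$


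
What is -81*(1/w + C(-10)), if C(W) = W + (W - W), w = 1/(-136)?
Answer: 11826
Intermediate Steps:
w = -1/136 ≈ -0.0073529
C(W) = W (C(W) = W + 0 = W)
-81*(1/w + C(-10)) = -81*(1/(-1/136) - 10) = -81*(-136 - 10) = -81*(-146) = 11826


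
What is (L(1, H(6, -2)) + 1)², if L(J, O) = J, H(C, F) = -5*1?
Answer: 4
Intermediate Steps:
H(C, F) = -5
(L(1, H(6, -2)) + 1)² = (1 + 1)² = 2² = 4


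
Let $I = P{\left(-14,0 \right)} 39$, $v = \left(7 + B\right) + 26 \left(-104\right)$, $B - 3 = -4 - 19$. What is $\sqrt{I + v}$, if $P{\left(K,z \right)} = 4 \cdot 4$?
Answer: $i \sqrt{2093} \approx 45.749 i$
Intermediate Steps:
$P{\left(K,z \right)} = 16$
$B = -20$ ($B = 3 - 23 = -20$)
$v = -2717$ ($v = \left(7 - 20\right) + 26 \left(-104\right) = -13 - 2704 = -2717$)
$I = 624$ ($I = 16 \cdot 39 = 624$)
$\sqrt{I + v} = \sqrt{624 - 2717} = \sqrt{-2093} = i \sqrt{2093}$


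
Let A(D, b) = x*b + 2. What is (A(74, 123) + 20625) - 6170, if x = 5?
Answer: 15072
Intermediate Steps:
A(D, b) = 2 + 5*b (A(D, b) = 5*b + 2 = 2 + 5*b)
(A(74, 123) + 20625) - 6170 = ((2 + 5*123) + 20625) - 6170 = ((2 + 615) + 20625) - 6170 = (617 + 20625) - 6170 = 21242 - 6170 = 15072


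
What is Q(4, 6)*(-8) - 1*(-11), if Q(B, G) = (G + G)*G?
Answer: -565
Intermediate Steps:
Q(B, G) = 2*G**2 (Q(B, G) = (2*G)*G = 2*G**2)
Q(4, 6)*(-8) - 1*(-11) = (2*6**2)*(-8) - 1*(-11) = (2*36)*(-8) + 11 = 72*(-8) + 11 = -576 + 11 = -565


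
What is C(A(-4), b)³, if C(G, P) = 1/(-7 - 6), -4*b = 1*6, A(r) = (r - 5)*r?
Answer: -1/2197 ≈ -0.00045517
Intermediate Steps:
A(r) = r*(-5 + r) (A(r) = (-5 + r)*r = r*(-5 + r))
b = -3/2 (b = -6/4 = -¼*6 = -3/2 ≈ -1.5000)
C(G, P) = -1/13 (C(G, P) = 1/(-13) = -1/13)
C(A(-4), b)³ = (-1/13)³ = -1/2197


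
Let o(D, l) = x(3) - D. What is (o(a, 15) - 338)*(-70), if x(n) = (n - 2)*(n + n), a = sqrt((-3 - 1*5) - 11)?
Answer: 23240 + 70*I*sqrt(19) ≈ 23240.0 + 305.12*I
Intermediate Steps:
a = I*sqrt(19) (a = sqrt((-3 - 5) - 11) = sqrt(-8 - 11) = sqrt(-19) = I*sqrt(19) ≈ 4.3589*I)
x(n) = 2*n*(-2 + n) (x(n) = (-2 + n)*(2*n) = 2*n*(-2 + n))
o(D, l) = 6 - D (o(D, l) = 2*3*(-2 + 3) - D = 2*3*1 - D = 6 - D)
(o(a, 15) - 338)*(-70) = ((6 - I*sqrt(19)) - 338)*(-70) = (-332 - I*sqrt(19))*(-70) = 23240 + 70*I*sqrt(19)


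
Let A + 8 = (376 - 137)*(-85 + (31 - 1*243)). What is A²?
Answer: 5039722081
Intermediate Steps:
A = -70991 (A = -8 + (376 - 137)*(-85 + (31 - 1*243)) = -8 + 239*(-85 + (31 - 243)) = -8 + 239*(-85 - 212) = -8 + 239*(-297) = -8 - 70983 = -70991)
A² = (-70991)² = 5039722081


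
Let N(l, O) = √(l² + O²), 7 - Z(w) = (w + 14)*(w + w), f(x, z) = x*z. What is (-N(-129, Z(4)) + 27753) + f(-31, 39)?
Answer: 26544 - √35410 ≈ 26356.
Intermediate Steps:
Z(w) = 7 - 2*w*(14 + w) (Z(w) = 7 - (w + 14)*(w + w) = 7 - (14 + w)*2*w = 7 - 2*w*(14 + w))
N(l, O) = √(O² + l²)
(-N(-129, Z(4)) + 27753) + f(-31, 39) = (-√((7 - 28*4 - 2*4²)² + (-129)²) + 27753) - 31*39 = (-√((7 - 112 - 2*16)² + 16641) + 27753) - 1209 = (-√((7 - 112 - 32)² + 16641) + 27753) - 1209 = (-√((-137)² + 16641) + 27753) - 1209 = (-√(18769 + 16641) + 27753) - 1209 = (-√35410 + 27753) - 1209 = (27753 - √35410) - 1209 = 26544 - √35410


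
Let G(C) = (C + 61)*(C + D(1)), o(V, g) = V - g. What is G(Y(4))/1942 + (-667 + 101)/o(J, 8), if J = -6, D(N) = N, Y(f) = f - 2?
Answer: 550909/13594 ≈ 40.526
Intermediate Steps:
Y(f) = -2 + f
G(C) = (1 + C)*(61 + C) (G(C) = (C + 61)*(C + 1) = (61 + C)*(1 + C) = (1 + C)*(61 + C))
G(Y(4))/1942 + (-667 + 101)/o(J, 8) = (61 + (-2 + 4)² + 62*(-2 + 4))/1942 + (-667 + 101)/(-6 - 1*8) = (61 + 2² + 62*2)*(1/1942) - 566/(-6 - 8) = (61 + 4 + 124)*(1/1942) - 566/(-14) = 189*(1/1942) - 566*(-1/14) = 189/1942 + 283/7 = 550909/13594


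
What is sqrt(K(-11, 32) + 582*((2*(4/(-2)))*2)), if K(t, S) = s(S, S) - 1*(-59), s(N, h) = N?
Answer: I*sqrt(4565) ≈ 67.565*I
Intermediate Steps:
K(t, S) = 59 + S (K(t, S) = S - 1*(-59) = S + 59 = 59 + S)
sqrt(K(-11, 32) + 582*((2*(4/(-2)))*2)) = sqrt((59 + 32) + 582*((2*(4/(-2)))*2)) = sqrt(91 + 582*((2*(4*(-1/2)))*2)) = sqrt(91 + 582*((2*(-2))*2)) = sqrt(91 + 582*(-4*2)) = sqrt(91 + 582*(-8)) = sqrt(91 - 4656) = sqrt(-4565) = I*sqrt(4565)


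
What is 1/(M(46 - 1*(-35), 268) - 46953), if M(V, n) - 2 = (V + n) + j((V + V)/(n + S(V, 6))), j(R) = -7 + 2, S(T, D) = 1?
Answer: -1/46607 ≈ -2.1456e-5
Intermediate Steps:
j(R) = -5
M(V, n) = -3 + V + n (M(V, n) = 2 + ((V + n) - 5) = 2 + (-5 + V + n) = -3 + V + n)
1/(M(46 - 1*(-35), 268) - 46953) = 1/((-3 + (46 - 1*(-35)) + 268) - 46953) = 1/((-3 + (46 + 35) + 268) - 46953) = 1/((-3 + 81 + 268) - 46953) = 1/(346 - 46953) = 1/(-46607) = -1/46607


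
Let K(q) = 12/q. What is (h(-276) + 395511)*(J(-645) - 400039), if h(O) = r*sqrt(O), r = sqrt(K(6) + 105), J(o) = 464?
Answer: -158036307825 - 799150*I*sqrt(7383) ≈ -1.5804e+11 - 6.8666e+7*I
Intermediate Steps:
r = sqrt(107) (r = sqrt(12/6 + 105) = sqrt(12*(1/6) + 105) = sqrt(2 + 105) = sqrt(107) ≈ 10.344)
h(O) = sqrt(107)*sqrt(O)
(h(-276) + 395511)*(J(-645) - 400039) = (sqrt(107)*sqrt(-276) + 395511)*(464 - 400039) = (sqrt(107)*(2*I*sqrt(69)) + 395511)*(-399575) = (2*I*sqrt(7383) + 395511)*(-399575) = (395511 + 2*I*sqrt(7383))*(-399575) = -158036307825 - 799150*I*sqrt(7383)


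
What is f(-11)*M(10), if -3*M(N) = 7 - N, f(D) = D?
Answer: -11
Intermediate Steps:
M(N) = -7/3 + N/3 (M(N) = -(7 - N)/3 = -7/3 + N/3)
f(-11)*M(10) = -11*(-7/3 + (⅓)*10) = -11*(-7/3 + 10/3) = -11*1 = -11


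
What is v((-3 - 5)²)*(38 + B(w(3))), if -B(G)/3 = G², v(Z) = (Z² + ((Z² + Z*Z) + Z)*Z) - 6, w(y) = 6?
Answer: -37273180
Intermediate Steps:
v(Z) = -6 + Z² + Z*(Z + 2*Z²) (v(Z) = (Z² + ((Z² + Z²) + Z)*Z) - 6 = (Z² + (2*Z² + Z)*Z) - 6 = (Z² + (Z + 2*Z²)*Z) - 6 = (Z² + Z*(Z + 2*Z²)) - 6 = -6 + Z² + Z*(Z + 2*Z²))
B(G) = -3*G²
v((-3 - 5)²)*(38 + B(w(3))) = (-6 + 2*((-3 - 5)²)² + 2*((-3 - 5)²)³)*(38 - 3*6²) = (-6 + 2*((-8)²)² + 2*((-8)²)³)*(38 - 3*36) = (-6 + 2*64² + 2*64³)*(38 - 108) = (-6 + 2*4096 + 2*262144)*(-70) = (-6 + 8192 + 524288)*(-70) = 532474*(-70) = -37273180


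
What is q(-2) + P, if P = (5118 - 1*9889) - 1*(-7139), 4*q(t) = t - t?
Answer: 2368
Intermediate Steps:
q(t) = 0 (q(t) = (t - t)/4 = (¼)*0 = 0)
P = 2368 (P = (5118 - 9889) + 7139 = -4771 + 7139 = 2368)
q(-2) + P = 0 + 2368 = 2368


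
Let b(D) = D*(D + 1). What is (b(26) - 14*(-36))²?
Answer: 1454436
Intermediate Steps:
b(D) = D*(1 + D)
(b(26) - 14*(-36))² = (26*(1 + 26) - 14*(-36))² = (26*27 + 504)² = (702 + 504)² = 1206² = 1454436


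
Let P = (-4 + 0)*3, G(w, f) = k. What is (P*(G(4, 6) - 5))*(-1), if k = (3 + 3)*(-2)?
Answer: -204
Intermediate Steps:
k = -12 (k = 6*(-2) = -12)
G(w, f) = -12
P = -12 (P = -4*3 = -12)
(P*(G(4, 6) - 5))*(-1) = -12*(-12 - 5)*(-1) = -12*(-17)*(-1) = 204*(-1) = -204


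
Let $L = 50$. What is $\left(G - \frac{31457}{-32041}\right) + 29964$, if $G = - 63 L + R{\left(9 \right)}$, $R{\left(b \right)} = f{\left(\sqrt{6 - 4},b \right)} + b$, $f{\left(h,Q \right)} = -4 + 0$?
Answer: $\frac{859339036}{32041} \approx 26820.0$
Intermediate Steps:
$f{\left(h,Q \right)} = -4$
$R{\left(b \right)} = -4 + b$
$G = -3145$ ($G = \left(-63\right) 50 + \left(-4 + 9\right) = -3150 + 5 = -3145$)
$\left(G - \frac{31457}{-32041}\right) + 29964 = \left(-3145 - \frac{31457}{-32041}\right) + 29964 = \left(-3145 - - \frac{31457}{32041}\right) + 29964 = \left(-3145 + \frac{31457}{32041}\right) + 29964 = - \frac{100737488}{32041} + 29964 = \frac{859339036}{32041}$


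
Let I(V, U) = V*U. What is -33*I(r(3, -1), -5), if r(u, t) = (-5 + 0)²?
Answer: 4125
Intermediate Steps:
r(u, t) = 25 (r(u, t) = (-5)² = 25)
I(V, U) = U*V
-33*I(r(3, -1), -5) = -(-165)*25 = -33*(-125) = 4125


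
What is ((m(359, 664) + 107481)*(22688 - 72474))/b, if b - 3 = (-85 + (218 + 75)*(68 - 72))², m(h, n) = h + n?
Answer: -450165012/131671 ≈ -3418.9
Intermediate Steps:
b = 1580052 (b = 3 + (-85 + (218 + 75)*(68 - 72))² = 3 + (-85 + 293*(-4))² = 3 + (-85 - 1172)² = 3 + (-1257)² = 3 + 1580049 = 1580052)
((m(359, 664) + 107481)*(22688 - 72474))/b = (((359 + 664) + 107481)*(22688 - 72474))/1580052 = ((1023 + 107481)*(-49786))*(1/1580052) = (108504*(-49786))*(1/1580052) = -5401980144*1/1580052 = -450165012/131671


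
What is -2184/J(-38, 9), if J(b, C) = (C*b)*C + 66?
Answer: 182/251 ≈ 0.72510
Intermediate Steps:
J(b, C) = 66 + b*C² (J(b, C) = b*C² + 66 = 66 + b*C²)
-2184/J(-38, 9) = -2184/(66 - 38*9²) = -2184/(66 - 38*81) = -2184/(66 - 3078) = -2184/(-3012) = -2184*(-1/3012) = 182/251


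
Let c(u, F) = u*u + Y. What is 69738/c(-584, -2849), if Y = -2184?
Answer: 34869/169436 ≈ 0.20579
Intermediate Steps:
c(u, F) = -2184 + u² (c(u, F) = u*u - 2184 = u² - 2184 = -2184 + u²)
69738/c(-584, -2849) = 69738/(-2184 + (-584)²) = 69738/(-2184 + 341056) = 69738/338872 = 69738*(1/338872) = 34869/169436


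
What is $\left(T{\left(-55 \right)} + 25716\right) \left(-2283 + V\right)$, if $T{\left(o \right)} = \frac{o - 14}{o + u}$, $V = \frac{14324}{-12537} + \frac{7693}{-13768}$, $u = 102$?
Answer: $- \frac{52957549792507187}{901404728} \approx -5.875 \cdot 10^{7}$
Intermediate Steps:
$V = - \frac{293659973}{172609416}$ ($V = 14324 \left(- \frac{1}{12537}\right) + 7693 \left(- \frac{1}{13768}\right) = - \frac{14324}{12537} - \frac{7693}{13768} = - \frac{293659973}{172609416} \approx -1.7013$)
$T{\left(o \right)} = \frac{-14 + o}{102 + o}$ ($T{\left(o \right)} = \frac{o - 14}{o + 102} = \frac{-14 + o}{102 + o}$)
$\left(T{\left(-55 \right)} + 25716\right) \left(-2283 + V\right) = \left(\frac{-14 - 55}{102 - 55} + 25716\right) \left(-2283 - \frac{293659973}{172609416}\right) = \left(\frac{1}{47} \left(-69\right) + 25716\right) \left(- \frac{394360956701}{172609416}\right) = \left(- \frac{69}{47} + 25716\right) \left(- \frac{394360956701}{172609416}\right) = \frac{1208583}{47} \left(- \frac{394360956701}{172609416}\right) = - \frac{52957549792507187}{901404728}$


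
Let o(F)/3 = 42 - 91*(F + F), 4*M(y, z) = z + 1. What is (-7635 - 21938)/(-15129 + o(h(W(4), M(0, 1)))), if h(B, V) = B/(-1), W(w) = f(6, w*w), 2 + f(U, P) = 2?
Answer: 29573/15003 ≈ 1.9711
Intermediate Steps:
f(U, P) = 0 (f(U, P) = -2 + 2 = 0)
M(y, z) = ¼ + z/4 (M(y, z) = (z + 1)/4 = (1 + z)/4 = ¼ + z/4)
W(w) = 0
h(B, V) = -B (h(B, V) = B*(-1) = -B)
o(F) = 126 - 546*F (o(F) = 3*(42 - 91*(F + F)) = 3*(42 - 91*2*F) = 3*(42 - 182*F) = 126 - 546*F)
(-7635 - 21938)/(-15129 + o(h(W(4), M(0, 1)))) = (-7635 - 21938)/(-15129 + (126 - (-546)*0)) = -29573/(-15129 + (126 - 546*0)) = -29573/(-15129 + (126 + 0)) = -29573/(-15129 + 126) = -29573/(-15003) = -29573*(-1/15003) = 29573/15003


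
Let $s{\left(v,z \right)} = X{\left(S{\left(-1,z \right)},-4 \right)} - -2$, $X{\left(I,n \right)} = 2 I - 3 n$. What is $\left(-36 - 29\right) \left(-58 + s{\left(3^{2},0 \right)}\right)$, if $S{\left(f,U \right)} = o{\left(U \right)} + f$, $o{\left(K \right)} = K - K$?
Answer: $2990$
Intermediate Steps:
$o{\left(K \right)} = 0$
$S{\left(f,U \right)} = f$ ($S{\left(f,U \right)} = 0 + f = f$)
$X{\left(I,n \right)} = - 3 n + 2 I$
$s{\left(v,z \right)} = 12$ ($s{\left(v,z \right)} = \left(\left(-3\right) \left(-4\right) + 2 \left(-1\right)\right) - -2 = \left(12 - 2\right) + 2 = 10 + 2 = 12$)
$\left(-36 - 29\right) \left(-58 + s{\left(3^{2},0 \right)}\right) = \left(-36 - 29\right) \left(-58 + 12\right) = \left(-65\right) \left(-46\right) = 2990$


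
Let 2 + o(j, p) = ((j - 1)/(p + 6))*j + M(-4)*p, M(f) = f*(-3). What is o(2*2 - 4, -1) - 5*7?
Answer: -49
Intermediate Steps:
M(f) = -3*f
o(j, p) = -2 + 12*p + j*(-1 + j)/(6 + p) (o(j, p) = -2 + (((j - 1)/(p + 6))*j + (-3*(-4))*p) = -2 + (((-1 + j)/(6 + p))*j + 12*p) = -2 + (j*(-1 + j)/(6 + p) + 12*p) = -2 + (12*p + j*(-1 + j)/(6 + p)) = -2 + 12*p + j*(-1 + j)/(6 + p))
o(2*2 - 4, -1) - 5*7 = (-12 + (2*2 - 4)² - (2*2 - 4) + 12*(-1)² + 70*(-1))/(6 - 1) - 5*7 = (-12 + (4 - 4)² - (4 - 4) + 12*1 - 70)/5 - 35 = (-12 + 0² - 1*0 + 12 - 70)/5 - 35 = (-12 + 0 + 0 + 12 - 70)/5 - 35 = (⅕)*(-70) - 35 = -14 - 35 = -49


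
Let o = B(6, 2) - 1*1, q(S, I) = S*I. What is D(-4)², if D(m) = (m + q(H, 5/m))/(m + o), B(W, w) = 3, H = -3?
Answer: 1/64 ≈ 0.015625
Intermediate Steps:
q(S, I) = I*S
o = 2 (o = 3 - 1*1 = 3 - 1 = 2)
D(m) = (m - 15/m)/(2 + m) (D(m) = (m + (5/m)*(-3))/(m + 2) = (m - 15/m)/(2 + m))
D(-4)² = ((-15 + (-4)²)/((-4)*(2 - 4)))² = (-¼*(-15 + 16)/(-2))² = (-¼*(-½)*1)² = (⅛)² = 1/64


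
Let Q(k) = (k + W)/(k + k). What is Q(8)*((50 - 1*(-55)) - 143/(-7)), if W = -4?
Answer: 439/14 ≈ 31.357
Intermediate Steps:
Q(k) = (-4 + k)/(2*k) (Q(k) = (k - 4)/(k + k) = (-4 + k)/((2*k)) = (-4 + k)*(1/(2*k)) = (-4 + k)/(2*k))
Q(8)*((50 - 1*(-55)) - 143/(-7)) = ((½)*(-4 + 8)/8)*((50 - 1*(-55)) - 143/(-7)) = ((½)*(⅛)*4)*((50 + 55) - 143*(-⅐)) = (105 + 143/7)/4 = (¼)*(878/7) = 439/14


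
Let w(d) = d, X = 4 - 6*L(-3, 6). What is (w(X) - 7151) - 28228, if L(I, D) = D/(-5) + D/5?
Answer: -35375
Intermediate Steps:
L(I, D) = 0 (L(I, D) = D*(-⅕) + D*(⅕) = -D/5 + D/5 = 0)
X = 4 (X = 4 - 6*0 = 4 + 0 = 4)
(w(X) - 7151) - 28228 = (4 - 7151) - 28228 = -7147 - 28228 = -35375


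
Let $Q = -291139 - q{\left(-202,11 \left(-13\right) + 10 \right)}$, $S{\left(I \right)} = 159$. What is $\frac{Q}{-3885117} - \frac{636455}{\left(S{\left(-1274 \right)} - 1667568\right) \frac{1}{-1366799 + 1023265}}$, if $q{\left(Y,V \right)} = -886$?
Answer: $- \frac{283152257691008671}{2159359683951} \approx -1.3113 \cdot 10^{5}$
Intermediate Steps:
$Q = -290253$ ($Q = -291139 - -886 = -291139 + 886 = -290253$)
$\frac{Q}{-3885117} - \frac{636455}{\left(S{\left(-1274 \right)} - 1667568\right) \frac{1}{-1366799 + 1023265}} = - \frac{290253}{-3885117} - \frac{636455}{\left(159 - 1667568\right) \frac{1}{-1366799 + 1023265}} = \left(-290253\right) \left(- \frac{1}{3885117}\right) - \frac{636455}{\left(-1667409\right) \frac{1}{-343534}} = \frac{96751}{1295039} - \frac{636455}{\left(-1667409\right) \left(- \frac{1}{343534}\right)} = \frac{96751}{1295039} - \frac{636455}{\frac{1667409}{343534}} = \frac{96751}{1295039} - \frac{218643931970}{1667409} = - \frac{283152257691008671}{2159359683951}$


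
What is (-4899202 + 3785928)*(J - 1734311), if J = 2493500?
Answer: -845185374786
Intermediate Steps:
(-4899202 + 3785928)*(J - 1734311) = (-4899202 + 3785928)*(2493500 - 1734311) = -1113274*759189 = -845185374786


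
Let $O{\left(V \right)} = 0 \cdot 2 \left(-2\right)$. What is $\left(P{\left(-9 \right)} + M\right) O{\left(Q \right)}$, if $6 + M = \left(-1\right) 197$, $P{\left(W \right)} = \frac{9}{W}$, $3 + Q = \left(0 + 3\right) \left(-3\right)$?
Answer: $0$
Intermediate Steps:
$Q = -12$ ($Q = -3 + \left(0 + 3\right) \left(-3\right) = -3 + 3 \left(-3\right) = -3 - 9 = -12$)
$O{\left(V \right)} = 0$ ($O{\left(V \right)} = 0 \left(-2\right) = 0$)
$M = -203$ ($M = -6 - 197 = -203$)
$\left(P{\left(-9 \right)} + M\right) O{\left(Q \right)} = \left(\frac{9}{-9} - 203\right) 0 = \left(9 \left(- \frac{1}{9}\right) - 203\right) 0 = \left(-1 - 203\right) 0 = \left(-204\right) 0 = 0$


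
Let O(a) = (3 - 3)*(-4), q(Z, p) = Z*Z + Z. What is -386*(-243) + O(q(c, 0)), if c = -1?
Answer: 93798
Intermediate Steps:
q(Z, p) = Z + Z² (q(Z, p) = Z² + Z = Z + Z²)
O(a) = 0 (O(a) = 0*(-4) = 0)
-386*(-243) + O(q(c, 0)) = -386*(-243) + 0 = 93798 + 0 = 93798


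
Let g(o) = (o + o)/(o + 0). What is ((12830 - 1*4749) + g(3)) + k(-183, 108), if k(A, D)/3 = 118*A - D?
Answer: -57023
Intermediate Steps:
k(A, D) = -3*D + 354*A (k(A, D) = 3*(118*A - D) = 3*(-D + 118*A) = -3*D + 354*A)
g(o) = 2 (g(o) = (2*o)/o = 2)
((12830 - 1*4749) + g(3)) + k(-183, 108) = ((12830 - 1*4749) + 2) + (-3*108 + 354*(-183)) = ((12830 - 4749) + 2) + (-324 - 64782) = (8081 + 2) - 65106 = 8083 - 65106 = -57023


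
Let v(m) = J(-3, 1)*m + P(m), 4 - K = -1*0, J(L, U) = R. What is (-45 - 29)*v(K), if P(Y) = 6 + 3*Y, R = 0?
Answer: -1332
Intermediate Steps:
J(L, U) = 0
K = 4 (K = 4 - (-1)*0 = 4 - 1*0 = 4 + 0 = 4)
v(m) = 6 + 3*m (v(m) = 0*m + (6 + 3*m) = 0 + (6 + 3*m) = 6 + 3*m)
(-45 - 29)*v(K) = (-45 - 29)*(6 + 3*4) = -74*(6 + 12) = -74*18 = -1332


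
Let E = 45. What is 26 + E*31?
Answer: 1421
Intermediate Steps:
26 + E*31 = 26 + 45*31 = 26 + 1395 = 1421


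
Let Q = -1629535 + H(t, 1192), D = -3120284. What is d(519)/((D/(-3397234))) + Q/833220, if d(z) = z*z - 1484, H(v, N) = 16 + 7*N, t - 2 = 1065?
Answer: 1307343414411497/4482556956 ≈ 2.9165e+5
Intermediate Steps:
t = 1067 (t = 2 + 1065 = 1067)
d(z) = -1484 + z² (d(z) = z² - 1484 = -1484 + z²)
Q = -1621175 (Q = -1629535 + (16 + 7*1192) = -1629535 + (16 + 8344) = -1629535 + 8360 = -1621175)
d(519)/((D/(-3397234))) + Q/833220 = (-1484 + 519²)/((-3120284/(-3397234))) - 1621175/833220 = (-1484 + 269361)/((-3120284*(-1/3397234))) - 1621175*1/833220 = 267877/(53798/58573) - 324235/166644 = 267877*(58573/53798) - 324235/166644 = 15690359521/53798 - 324235/166644 = 1307343414411497/4482556956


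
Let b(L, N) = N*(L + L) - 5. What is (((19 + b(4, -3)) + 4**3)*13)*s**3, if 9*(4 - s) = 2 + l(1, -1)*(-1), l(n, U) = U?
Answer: 34606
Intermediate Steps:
b(L, N) = -5 + 2*L*N (b(L, N) = N*(2*L) - 5 = 2*L*N - 5 = -5 + 2*L*N)
s = 11/3 (s = 4 - (2 - 1*(-1))/9 = 4 - (2 + 1)/9 = 4 - 1/9*3 = 4 - 1/3 = 11/3 ≈ 3.6667)
(((19 + b(4, -3)) + 4**3)*13)*s**3 = (((19 + (-5 + 2*4*(-3))) + 4**3)*13)*(11/3)**3 = (((19 + (-5 - 24)) + 64)*13)*(1331/27) = (((19 - 29) + 64)*13)*(1331/27) = ((-10 + 64)*13)*(1331/27) = (54*13)*(1331/27) = 702*(1331/27) = 34606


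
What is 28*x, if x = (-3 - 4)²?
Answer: 1372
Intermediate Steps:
x = 49 (x = (-7)² = 49)
28*x = 28*49 = 1372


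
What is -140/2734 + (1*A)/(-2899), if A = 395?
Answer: -742895/3962933 ≈ -0.18746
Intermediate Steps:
-140/2734 + (1*A)/(-2899) = -140/2734 + (1*395)/(-2899) = -140*1/2734 + 395*(-1/2899) = -70/1367 - 395/2899 = -742895/3962933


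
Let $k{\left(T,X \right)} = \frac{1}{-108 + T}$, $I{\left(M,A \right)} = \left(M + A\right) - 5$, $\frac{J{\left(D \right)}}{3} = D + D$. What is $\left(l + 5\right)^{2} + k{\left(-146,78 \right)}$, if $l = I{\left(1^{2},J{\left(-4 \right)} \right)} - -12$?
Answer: $\frac{30733}{254} \approx 121.0$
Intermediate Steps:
$J{\left(D \right)} = 6 D$ ($J{\left(D \right)} = 3 \left(D + D\right) = 3 \cdot 2 D = 6 D$)
$I{\left(M,A \right)} = -5 + A + M$ ($I{\left(M,A \right)} = \left(A + M\right) - 5 = -5 + A + M$)
$l = -16$ ($l = \left(-5 + 6 \left(-4\right) + 1^{2}\right) - -12 = \left(-5 - 24 + 1\right) + 12 = -28 + 12 = -16$)
$\left(l + 5\right)^{2} + k{\left(-146,78 \right)} = \left(-16 + 5\right)^{2} + \frac{1}{-108 - 146} = \left(-11\right)^{2} + \frac{1}{-254} = 121 - \frac{1}{254} = \frac{30733}{254}$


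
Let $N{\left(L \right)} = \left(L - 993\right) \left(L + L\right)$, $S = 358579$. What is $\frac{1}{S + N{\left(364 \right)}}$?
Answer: $- \frac{1}{99333} \approx -1.0067 \cdot 10^{-5}$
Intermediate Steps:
$N{\left(L \right)} = 2 L \left(-993 + L\right)$ ($N{\left(L \right)} = \left(-993 + L\right) 2 L = 2 L \left(-993 + L\right)$)
$\frac{1}{S + N{\left(364 \right)}} = \frac{1}{358579 + 2 \cdot 364 \left(-993 + 364\right)} = \frac{1}{358579 + 2 \cdot 364 \left(-629\right)} = \frac{1}{358579 - 457912} = \frac{1}{-99333} = - \frac{1}{99333}$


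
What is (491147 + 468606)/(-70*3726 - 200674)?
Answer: -959753/461494 ≈ -2.0797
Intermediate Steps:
(491147 + 468606)/(-70*3726 - 200674) = 959753/(-260820 - 200674) = 959753/(-461494) = 959753*(-1/461494) = -959753/461494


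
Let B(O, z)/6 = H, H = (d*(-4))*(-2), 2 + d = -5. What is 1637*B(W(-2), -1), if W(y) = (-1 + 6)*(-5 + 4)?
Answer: -550032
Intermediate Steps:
d = -7 (d = -2 - 5 = -7)
W(y) = -5 (W(y) = 5*(-1) = -5)
H = -56 (H = -7*(-4)*(-2) = 28*(-2) = -56)
B(O, z) = -336 (B(O, z) = 6*(-56) = -336)
1637*B(W(-2), -1) = 1637*(-336) = -550032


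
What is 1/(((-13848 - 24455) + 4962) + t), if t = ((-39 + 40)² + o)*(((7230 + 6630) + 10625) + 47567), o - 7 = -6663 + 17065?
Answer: 1/750027979 ≈ 1.3333e-9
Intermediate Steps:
o = 10409 (o = 7 + (-6663 + 17065) = 7 + 10402 = 10409)
t = 750061320 (t = ((-39 + 40)² + 10409)*(((7230 + 6630) + 10625) + 47567) = (1² + 10409)*((13860 + 10625) + 47567) = (1 + 10409)*(24485 + 47567) = 10410*72052 = 750061320)
1/(((-13848 - 24455) + 4962) + t) = 1/(((-13848 - 24455) + 4962) + 750061320) = 1/((-38303 + 4962) + 750061320) = 1/(-33341 + 750061320) = 1/750027979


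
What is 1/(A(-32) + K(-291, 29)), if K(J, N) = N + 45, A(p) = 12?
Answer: 1/86 ≈ 0.011628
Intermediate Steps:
K(J, N) = 45 + N
1/(A(-32) + K(-291, 29)) = 1/(12 + (45 + 29)) = 1/(12 + 74) = 1/86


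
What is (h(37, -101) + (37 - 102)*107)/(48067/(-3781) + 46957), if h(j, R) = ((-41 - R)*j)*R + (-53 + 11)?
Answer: -874231477/177496350 ≈ -4.9253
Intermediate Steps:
h(j, R) = -42 + R*j*(-41 - R) (h(j, R) = (j*(-41 - R))*R - 42 = R*j*(-41 - R) - 42 = -42 + R*j*(-41 - R))
(h(37, -101) + (37 - 102)*107)/(48067/(-3781) + 46957) = ((-42 - 1*37*(-101)² - 41*(-101)*37) + (37 - 102)*107)/(48067/(-3781) + 46957) = ((-42 - 1*37*10201 + 153217) - 65*107)/(48067*(-1/3781) + 46957) = ((-42 - 377437 + 153217) - 6955)/(-48067/3781 + 46957) = (-224262 - 6955)/(177496350/3781) = -231217*3781/177496350 = -874231477/177496350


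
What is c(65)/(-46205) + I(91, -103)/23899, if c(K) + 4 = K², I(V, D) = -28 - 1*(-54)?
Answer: -99676349/1104253295 ≈ -0.090266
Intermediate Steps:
I(V, D) = 26 (I(V, D) = -28 + 54 = 26)
c(K) = -4 + K²
c(65)/(-46205) + I(91, -103)/23899 = (-4 + 65²)/(-46205) + 26/23899 = (-4 + 4225)*(-1/46205) + 26*(1/23899) = 4221*(-1/46205) + 26/23899 = -4221/46205 + 26/23899 = -99676349/1104253295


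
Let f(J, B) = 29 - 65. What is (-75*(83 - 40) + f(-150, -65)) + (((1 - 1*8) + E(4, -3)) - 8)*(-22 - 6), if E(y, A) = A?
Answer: -2757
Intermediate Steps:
f(J, B) = -36
(-75*(83 - 40) + f(-150, -65)) + (((1 - 1*8) + E(4, -3)) - 8)*(-22 - 6) = (-75*(83 - 40) - 36) + (((1 - 1*8) - 3) - 8)*(-22 - 6) = (-75*43 - 36) + (((1 - 8) - 3) - 8)*(-28) = (-3225 - 36) + ((-7 - 3) - 8)*(-28) = -3261 + (-10 - 8)*(-28) = -3261 - 18*(-28) = -3261 + 504 = -2757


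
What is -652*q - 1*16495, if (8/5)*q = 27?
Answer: -54995/2 ≈ -27498.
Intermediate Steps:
q = 135/8 (q = (5/8)*27 = 135/8 ≈ 16.875)
-652*q - 1*16495 = -652*135/8 - 1*16495 = -22005/2 - 16495 = -54995/2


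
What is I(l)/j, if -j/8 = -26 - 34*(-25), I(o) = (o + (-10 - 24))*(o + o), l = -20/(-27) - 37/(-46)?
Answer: 77352971/5084290944 ≈ 0.015214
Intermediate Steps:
l = 1919/1242 (l = -20*(-1/27) - 37*(-1/46) = 20/27 + 37/46 = 1919/1242 ≈ 1.5451)
I(o) = 2*o*(-34 + o) (I(o) = (o - 34)*(2*o) = (-34 + o)*(2*o) = 2*o*(-34 + o))
j = -6592 (j = -8*(-26 - 34*(-25)) = -8*(-26 + 850) = -8*824 = -6592)
I(l)/j = (2*(1919/1242)*(-34 + 1919/1242))/(-6592) = (2*(1919/1242)*(-40309/1242))*(-1/6592) = -77352971/771282*(-1/6592) = 77352971/5084290944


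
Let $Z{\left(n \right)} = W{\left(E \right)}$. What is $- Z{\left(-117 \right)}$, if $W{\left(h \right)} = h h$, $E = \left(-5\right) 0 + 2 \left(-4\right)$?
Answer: $-64$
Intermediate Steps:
$E = -8$ ($E = 0 - 8 = -8$)
$W{\left(h \right)} = h^{2}$
$Z{\left(n \right)} = 64$ ($Z{\left(n \right)} = \left(-8\right)^{2} = 64$)
$- Z{\left(-117 \right)} = \left(-1\right) 64 = -64$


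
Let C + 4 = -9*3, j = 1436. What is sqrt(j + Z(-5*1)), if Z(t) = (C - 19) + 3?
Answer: sqrt(1389) ≈ 37.269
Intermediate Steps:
C = -31 (C = -4 - 9*3 = -4 - 27 = -31)
Z(t) = -47 (Z(t) = (-31 - 19) + 3 = -50 + 3 = -47)
sqrt(j + Z(-5*1)) = sqrt(1436 - 47) = sqrt(1389)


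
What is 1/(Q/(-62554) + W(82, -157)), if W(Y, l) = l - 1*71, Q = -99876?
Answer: -31277/7081218 ≈ -0.0044169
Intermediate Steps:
W(Y, l) = -71 + l (W(Y, l) = l - 71 = -71 + l)
1/(Q/(-62554) + W(82, -157)) = 1/(-99876/(-62554) + (-71 - 157)) = 1/(-99876*(-1/62554) - 228) = 1/(49938/31277 - 228) = 1/(-7081218/31277) = -31277/7081218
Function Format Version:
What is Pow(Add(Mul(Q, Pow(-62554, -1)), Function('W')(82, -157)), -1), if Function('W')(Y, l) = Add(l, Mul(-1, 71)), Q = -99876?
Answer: Rational(-31277, 7081218) ≈ -0.0044169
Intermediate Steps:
Function('W')(Y, l) = Add(-71, l) (Function('W')(Y, l) = Add(l, -71) = Add(-71, l))
Pow(Add(Mul(Q, Pow(-62554, -1)), Function('W')(82, -157)), -1) = Pow(Add(Mul(-99876, Pow(-62554, -1)), Add(-71, -157)), -1) = Pow(Add(Mul(-99876, Rational(-1, 62554)), -228), -1) = Pow(Add(Rational(49938, 31277), -228), -1) = Pow(Rational(-7081218, 31277), -1) = Rational(-31277, 7081218)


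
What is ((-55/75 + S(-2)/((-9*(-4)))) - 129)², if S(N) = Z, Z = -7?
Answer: 546951769/32400 ≈ 16881.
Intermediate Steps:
S(N) = -7
((-55/75 + S(-2)/((-9*(-4)))) - 129)² = ((-55/75 - 7/((-9*(-4)))) - 129)² = ((-55*1/75 - 7/36) - 129)² = ((-11/15 - 7*1/36) - 129)² = ((-11/15 - 7/36) - 129)² = (-167/180 - 129)² = (-23387/180)² = 546951769/32400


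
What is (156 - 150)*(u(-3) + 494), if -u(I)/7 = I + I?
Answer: 3216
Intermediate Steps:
u(I) = -14*I (u(I) = -7*(I + I) = -14*I)
(156 - 150)*(u(-3) + 494) = (156 - 150)*(-14*(-3) + 494) = 6*(42 + 494) = 6*536 = 3216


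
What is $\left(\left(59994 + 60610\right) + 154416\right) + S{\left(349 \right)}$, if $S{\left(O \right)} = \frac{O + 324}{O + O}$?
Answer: $\frac{191964633}{698} \approx 2.7502 \cdot 10^{5}$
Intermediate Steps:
$S{\left(O \right)} = \frac{324 + O}{2 O}$
$\left(\left(59994 + 60610\right) + 154416\right) + S{\left(349 \right)} = \left(\left(59994 + 60610\right) + 154416\right) + \frac{324 + 349}{2 \cdot 349} = \left(120604 + 154416\right) + \frac{1}{2} \cdot \frac{1}{349} \cdot 673 = 275020 + \frac{673}{698} = \frac{191964633}{698}$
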